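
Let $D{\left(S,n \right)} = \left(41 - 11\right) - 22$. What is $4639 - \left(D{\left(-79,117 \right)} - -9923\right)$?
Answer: $-5292$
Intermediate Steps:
$D{\left(S,n \right)} = 8$ ($D{\left(S,n \right)} = 30 - 22 = 8$)
$4639 - \left(D{\left(-79,117 \right)} - -9923\right) = 4639 - \left(8 - -9923\right) = 4639 - \left(8 + 9923\right) = 4639 - 9931 = -5292$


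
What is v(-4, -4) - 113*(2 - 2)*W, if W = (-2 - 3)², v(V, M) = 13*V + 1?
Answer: -51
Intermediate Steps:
v(V, M) = 1 + 13*V
W = 25 (W = (-5)² = 25)
v(-4, -4) - 113*(2 - 2)*W = (1 + 13*(-4)) - 113*(2 - 2)*25 = (1 - 52) - 0*25 = -51 - 113*0 = -51 + 0 = -51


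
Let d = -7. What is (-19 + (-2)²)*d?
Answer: 105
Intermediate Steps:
(-19 + (-2)²)*d = (-19 + (-2)²)*(-7) = (-19 + 4)*(-7) = -15*(-7) = 105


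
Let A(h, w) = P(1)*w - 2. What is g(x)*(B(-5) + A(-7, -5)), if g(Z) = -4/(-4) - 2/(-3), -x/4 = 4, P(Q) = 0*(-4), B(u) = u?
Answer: -35/3 ≈ -11.667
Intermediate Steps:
P(Q) = 0
x = -16 (x = -4*4 = -16)
A(h, w) = -2 (A(h, w) = 0*w - 2 = 0 - 2 = -2)
g(Z) = 5/3 (g(Z) = -4*(-¼) - 2*(-⅓) = 1 + ⅔ = 5/3)
g(x)*(B(-5) + A(-7, -5)) = 5*(-5 - 2)/3 = (5/3)*(-7) = -35/3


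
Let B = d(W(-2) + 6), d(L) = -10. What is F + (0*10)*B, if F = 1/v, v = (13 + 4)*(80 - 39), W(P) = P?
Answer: 1/697 ≈ 0.0014347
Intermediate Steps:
v = 697 (v = 17*41 = 697)
F = 1/697 ≈ 0.0014347
B = -10
F + (0*10)*B = 1/697 + (0*10)*(-10) = 1/697 + 0*(-10) = 1/697 + 0 = 1/697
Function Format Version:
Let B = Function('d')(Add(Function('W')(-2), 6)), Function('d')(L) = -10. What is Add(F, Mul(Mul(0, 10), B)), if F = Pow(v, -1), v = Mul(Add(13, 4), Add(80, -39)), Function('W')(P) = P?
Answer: Rational(1, 697) ≈ 0.0014347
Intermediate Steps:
v = 697 (v = Mul(17, 41) = 697)
F = Rational(1, 697) (F = Pow(697, -1) = Rational(1, 697) ≈ 0.0014347)
B = -10
Add(F, Mul(Mul(0, 10), B)) = Add(Rational(1, 697), Mul(Mul(0, 10), -10)) = Add(Rational(1, 697), Mul(0, -10)) = Add(Rational(1, 697), 0) = Rational(1, 697)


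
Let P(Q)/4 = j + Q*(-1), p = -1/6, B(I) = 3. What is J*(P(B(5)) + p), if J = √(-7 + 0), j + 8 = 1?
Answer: -241*I*√7/6 ≈ -106.27*I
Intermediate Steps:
j = -7 (j = -8 + 1 = -7)
p = -⅙ (p = -1*⅙ = -⅙ ≈ -0.16667)
P(Q) = -28 - 4*Q (P(Q) = 4*(-7 + Q*(-1)) = 4*(-7 - Q) = -28 - 4*Q)
J = I*√7 (J = √(-7) = I*√7 ≈ 2.6458*I)
J*(P(B(5)) + p) = (I*√7)*((-28 - 4*3) - ⅙) = (I*√7)*((-28 - 12) - ⅙) = (I*√7)*(-40 - ⅙) = (I*√7)*(-241/6) = -241*I*√7/6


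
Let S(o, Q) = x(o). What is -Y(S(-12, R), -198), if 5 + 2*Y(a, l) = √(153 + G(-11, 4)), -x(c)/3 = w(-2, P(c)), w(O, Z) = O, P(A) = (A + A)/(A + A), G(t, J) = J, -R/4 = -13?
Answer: 5/2 - √157/2 ≈ -3.7650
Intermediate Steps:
R = 52 (R = -4*(-13) = 52)
P(A) = 1 (P(A) = (2*A)/((2*A)) = (2*A)*(1/(2*A)) = 1)
x(c) = 6 (x(c) = -3*(-2) = 6)
S(o, Q) = 6
Y(a, l) = -5/2 + √157/2 (Y(a, l) = -5/2 + √(153 + 4)/2 = -5/2 + √157/2)
-Y(S(-12, R), -198) = -(-5/2 + √157/2) = 5/2 - √157/2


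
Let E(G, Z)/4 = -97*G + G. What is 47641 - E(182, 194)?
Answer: 117529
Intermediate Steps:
E(G, Z) = -384*G (E(G, Z) = 4*(-97*G + G) = 4*(-96*G) = -384*G)
47641 - E(182, 194) = 47641 - (-384)*182 = 47641 - 1*(-69888) = 47641 + 69888 = 117529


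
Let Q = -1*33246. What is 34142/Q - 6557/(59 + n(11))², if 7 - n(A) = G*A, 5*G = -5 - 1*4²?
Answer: -899725274/581289687 ≈ -1.5478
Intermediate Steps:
Q = -33246
G = -21/5 (G = (-5 - 1*4²)/5 = (-5 - 1*16)/5 = (-5 - 16)/5 = (⅕)*(-21) = -21/5 ≈ -4.2000)
n(A) = 7 + 21*A/5 (n(A) = 7 - (-21)*A/5 = 7 + 21*A/5)
34142/Q - 6557/(59 + n(11))² = 34142/(-33246) - 6557/(59 + (7 + (21/5)*11))² = 34142*(-1/33246) - 6557/(59 + (7 + 231/5))² = -17071/16623 - 6557/(59 + 266/5)² = -17071/16623 - 6557/((561/5)²) = -17071/16623 - 6557/314721/25 = -17071/16623 - 6557*25/314721 = -17071/16623 - 163925/314721 = -899725274/581289687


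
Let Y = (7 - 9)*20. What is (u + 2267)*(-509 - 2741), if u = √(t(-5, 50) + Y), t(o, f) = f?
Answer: -7367750 - 3250*√10 ≈ -7.3780e+6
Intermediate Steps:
Y = -40 (Y = -2*20 = -40)
u = √10 (u = √(50 - 40) = √10 ≈ 3.1623)
(u + 2267)*(-509 - 2741) = (√10 + 2267)*(-509 - 2741) = (2267 + √10)*(-3250) = -7367750 - 3250*√10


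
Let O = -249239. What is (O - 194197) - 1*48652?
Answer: -492088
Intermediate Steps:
(O - 194197) - 1*48652 = (-249239 - 194197) - 1*48652 = -443436 - 48652 = -492088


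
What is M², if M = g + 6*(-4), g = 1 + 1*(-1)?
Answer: 576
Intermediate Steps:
g = 0 (g = 1 - 1 = 0)
M = -24 (M = 0 + 6*(-4) = 0 - 24 = -24)
M² = (-24)² = 576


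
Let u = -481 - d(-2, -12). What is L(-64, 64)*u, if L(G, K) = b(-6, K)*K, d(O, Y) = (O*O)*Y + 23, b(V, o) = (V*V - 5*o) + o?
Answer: 6420480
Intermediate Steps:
b(V, o) = V**2 - 4*o (b(V, o) = (V**2 - 5*o) + o = V**2 - 4*o)
d(O, Y) = 23 + Y*O**2 (d(O, Y) = O**2*Y + 23 = Y*O**2 + 23 = 23 + Y*O**2)
u = -456 (u = -481 - (23 - 12*(-2)**2) = -481 - (23 - 12*4) = -481 - (23 - 48) = -481 - 1*(-25) = -481 + 25 = -456)
L(G, K) = K*(36 - 4*K) (L(G, K) = ((-6)**2 - 4*K)*K = (36 - 4*K)*K = K*(36 - 4*K))
L(-64, 64)*u = (4*64*(9 - 1*64))*(-456) = (4*64*(9 - 64))*(-456) = (4*64*(-55))*(-456) = -14080*(-456) = 6420480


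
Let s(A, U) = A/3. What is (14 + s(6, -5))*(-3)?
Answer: -48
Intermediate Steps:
s(A, U) = A/3 (s(A, U) = A*(1/3) = A/3)
(14 + s(6, -5))*(-3) = (14 + (1/3)*6)*(-3) = (14 + 2)*(-3) = 16*(-3) = -48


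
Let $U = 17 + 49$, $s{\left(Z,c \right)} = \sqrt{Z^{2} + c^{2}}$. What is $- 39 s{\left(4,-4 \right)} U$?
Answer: $- 10296 \sqrt{2} \approx -14561.0$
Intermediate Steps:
$U = 66$
$- 39 s{\left(4,-4 \right)} U = - 39 \sqrt{4^{2} + \left(-4\right)^{2}} \cdot 66 = - 39 \sqrt{16 + 16} \cdot 66 = - 39 \sqrt{32} \cdot 66 = - 39 \cdot 4 \sqrt{2} \cdot 66 = - 156 \sqrt{2} \cdot 66 = - 10296 \sqrt{2}$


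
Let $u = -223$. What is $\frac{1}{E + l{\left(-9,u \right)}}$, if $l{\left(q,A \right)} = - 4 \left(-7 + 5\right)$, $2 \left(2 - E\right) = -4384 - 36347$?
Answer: $\frac{2}{40751} \approx 4.9079 \cdot 10^{-5}$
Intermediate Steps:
$E = \frac{40735}{2}$ ($E = 2 - \frac{-4384 - 36347}{2} = 2 - - \frac{40731}{2} = 2 + \frac{40731}{2} = \frac{40735}{2} \approx 20368.0$)
$l{\left(q,A \right)} = 8$ ($l{\left(q,A \right)} = \left(-4\right) \left(-2\right) = 8$)
$\frac{1}{E + l{\left(-9,u \right)}} = \frac{1}{\frac{40735}{2} + 8} = \frac{1}{\frac{40751}{2}} = \frac{2}{40751}$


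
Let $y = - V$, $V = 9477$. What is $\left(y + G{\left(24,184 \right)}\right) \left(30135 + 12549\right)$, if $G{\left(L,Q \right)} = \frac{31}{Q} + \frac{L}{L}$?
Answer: $- \frac{18605454063}{46} \approx -4.0447 \cdot 10^{8}$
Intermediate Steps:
$G{\left(L,Q \right)} = 1 + \frac{31}{Q}$ ($G{\left(L,Q \right)} = \frac{31}{Q} + 1 = 1 + \frac{31}{Q}$)
$y = -9477$ ($y = \left(-1\right) 9477 = -9477$)
$\left(y + G{\left(24,184 \right)}\right) \left(30135 + 12549\right) = \left(-9477 + \frac{31 + 184}{184}\right) \left(30135 + 12549\right) = \left(-9477 + \frac{1}{184} \cdot 215\right) 42684 = \left(-9477 + \frac{215}{184}\right) 42684 = \left(- \frac{1743553}{184}\right) 42684 = - \frac{18605454063}{46}$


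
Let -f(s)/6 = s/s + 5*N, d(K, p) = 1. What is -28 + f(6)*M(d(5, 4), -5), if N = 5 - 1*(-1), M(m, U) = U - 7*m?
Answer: 2204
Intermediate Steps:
N = 6 (N = 5 + 1 = 6)
f(s) = -186 (f(s) = -6*(s/s + 5*6) = -6*(1 + 30) = -6*31 = -186)
-28 + f(6)*M(d(5, 4), -5) = -28 - 186*(-5 - 7*1) = -28 - 186*(-5 - 7) = -28 - 186*(-12) = -28 + 2232 = 2204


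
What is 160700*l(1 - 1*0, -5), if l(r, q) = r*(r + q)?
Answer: -642800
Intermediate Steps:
l(r, q) = r*(q + r)
160700*l(1 - 1*0, -5) = 160700*((1 - 1*0)*(-5 + (1 - 1*0))) = 160700*((1 + 0)*(-5 + (1 + 0))) = 160700*(1*(-5 + 1)) = 160700*(1*(-4)) = 160700*(-4) = -642800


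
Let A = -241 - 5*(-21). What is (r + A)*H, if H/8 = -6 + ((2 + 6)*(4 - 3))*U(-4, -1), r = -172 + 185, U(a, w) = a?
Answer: 37392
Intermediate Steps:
r = 13
A = -136 (A = -241 + 105 = -136)
H = -304 (H = 8*(-6 + ((2 + 6)*(4 - 3))*(-4)) = 8*(-6 + (8*1)*(-4)) = 8*(-6 + 8*(-4)) = 8*(-6 - 32) = 8*(-38) = -304)
(r + A)*H = (13 - 136)*(-304) = -123*(-304) = 37392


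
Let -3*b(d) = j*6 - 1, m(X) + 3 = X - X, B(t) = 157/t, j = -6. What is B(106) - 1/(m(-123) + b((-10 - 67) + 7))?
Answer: 2039/1484 ≈ 1.3740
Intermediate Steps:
m(X) = -3 (m(X) = -3 + (X - X) = -3 + 0 = -3)
b(d) = 37/3 (b(d) = -(-6*6 - 1)/3 = -(-36 - 1)/3 = -⅓*(-37) = 37/3)
B(106) - 1/(m(-123) + b((-10 - 67) + 7)) = 157/106 - 1/(-3 + 37/3) = 157*(1/106) - 1/28/3 = 157/106 - 1*3/28 = 157/106 - 3/28 = 2039/1484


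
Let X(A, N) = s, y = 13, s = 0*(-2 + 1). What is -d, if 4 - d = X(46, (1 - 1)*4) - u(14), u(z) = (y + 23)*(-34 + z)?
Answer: 716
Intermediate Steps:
s = 0 (s = 0*(-1) = 0)
X(A, N) = 0
u(z) = -1224 + 36*z (u(z) = (13 + 23)*(-34 + z) = 36*(-34 + z) = -1224 + 36*z)
d = -716 (d = 4 - (0 - (-1224 + 36*14)) = 4 - (0 - (-1224 + 504)) = 4 - (0 - 1*(-720)) = 4 - (0 + 720) = 4 - 1*720 = 4 - 720 = -716)
-d = -1*(-716) = 716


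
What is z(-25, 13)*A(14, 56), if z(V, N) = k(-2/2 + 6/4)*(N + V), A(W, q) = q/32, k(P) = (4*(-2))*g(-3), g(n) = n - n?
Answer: 0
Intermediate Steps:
g(n) = 0
k(P) = 0 (k(P) = (4*(-2))*0 = -8*0 = 0)
A(W, q) = q/32 (A(W, q) = q*(1/32) = q/32)
z(V, N) = 0 (z(V, N) = 0*(N + V) = 0)
z(-25, 13)*A(14, 56) = 0*((1/32)*56) = 0*(7/4) = 0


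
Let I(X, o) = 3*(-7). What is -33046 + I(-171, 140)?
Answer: -33067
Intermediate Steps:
I(X, o) = -21
-33046 + I(-171, 140) = -33046 - 21 = -33067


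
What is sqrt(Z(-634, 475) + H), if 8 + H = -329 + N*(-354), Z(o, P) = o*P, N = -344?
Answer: I*sqrt(179711) ≈ 423.92*I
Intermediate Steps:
Z(o, P) = P*o
H = 121439 (H = -8 + (-329 - 344*(-354)) = -8 + (-329 + 121776) = -8 + 121447 = 121439)
sqrt(Z(-634, 475) + H) = sqrt(475*(-634) + 121439) = sqrt(-301150 + 121439) = sqrt(-179711) = I*sqrt(179711)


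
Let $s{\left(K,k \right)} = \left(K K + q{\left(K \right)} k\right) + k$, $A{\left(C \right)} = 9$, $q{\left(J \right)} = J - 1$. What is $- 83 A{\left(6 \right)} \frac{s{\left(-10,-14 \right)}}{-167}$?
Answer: $\frac{179280}{167} \approx 1073.5$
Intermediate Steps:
$q{\left(J \right)} = -1 + J$
$s{\left(K,k \right)} = k + K^{2} + k \left(-1 + K\right)$ ($s{\left(K,k \right)} = \left(K K + \left(-1 + K\right) k\right) + k = \left(K^{2} + k \left(-1 + K\right)\right) + k = k + K^{2} + k \left(-1 + K\right)$)
$- 83 A{\left(6 \right)} \frac{s{\left(-10,-14 \right)}}{-167} = \left(-83\right) 9 \frac{\left(-10\right) \left(-10 - 14\right)}{-167} = - 747 \left(-10\right) \left(-24\right) \left(- \frac{1}{167}\right) = - 747 \cdot 240 \left(- \frac{1}{167}\right) = \left(-747\right) \left(- \frac{240}{167}\right) = \frac{179280}{167}$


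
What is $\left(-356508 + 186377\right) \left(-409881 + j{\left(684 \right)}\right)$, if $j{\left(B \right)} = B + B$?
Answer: $69500725203$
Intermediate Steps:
$j{\left(B \right)} = 2 B$
$\left(-356508 + 186377\right) \left(-409881 + j{\left(684 \right)}\right) = \left(-356508 + 186377\right) \left(-409881 + 2 \cdot 684\right) = - 170131 \left(-409881 + 1368\right) = \left(-170131\right) \left(-408513\right) = 69500725203$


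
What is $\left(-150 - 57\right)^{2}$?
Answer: $42849$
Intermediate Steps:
$\left(-150 - 57\right)^{2} = \left(-207\right)^{2} = 42849$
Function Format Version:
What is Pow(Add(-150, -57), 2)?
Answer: 42849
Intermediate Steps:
Pow(Add(-150, -57), 2) = Pow(-207, 2) = 42849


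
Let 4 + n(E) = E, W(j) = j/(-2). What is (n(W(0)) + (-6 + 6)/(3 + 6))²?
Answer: 16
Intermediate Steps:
W(j) = -j/2 (W(j) = j*(-½) = -j/2)
n(E) = -4 + E
(n(W(0)) + (-6 + 6)/(3 + 6))² = ((-4 - ½*0) + (-6 + 6)/(3 + 6))² = ((-4 + 0) + 0/9)² = (-4 + 0*(⅑))² = (-4 + 0)² = (-4)² = 16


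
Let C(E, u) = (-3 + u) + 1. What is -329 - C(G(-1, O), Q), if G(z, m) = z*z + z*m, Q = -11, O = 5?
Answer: -316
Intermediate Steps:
G(z, m) = z**2 + m*z
C(E, u) = -2 + u
-329 - C(G(-1, O), Q) = -329 - (-2 - 11) = -329 - 1*(-13) = -329 + 13 = -316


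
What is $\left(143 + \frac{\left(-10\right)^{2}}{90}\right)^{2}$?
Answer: $\frac{1682209}{81} \approx 20768.0$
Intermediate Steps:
$\left(143 + \frac{\left(-10\right)^{2}}{90}\right)^{2} = \left(143 + 100 \cdot \frac{1}{90}\right)^{2} = \left(143 + \frac{10}{9}\right)^{2} = \left(\frac{1297}{9}\right)^{2} = \frac{1682209}{81}$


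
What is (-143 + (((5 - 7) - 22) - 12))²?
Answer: 32041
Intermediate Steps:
(-143 + (((5 - 7) - 22) - 12))² = (-143 + ((-2 - 22) - 12))² = (-143 + (-24 - 12))² = (-143 - 36)² = (-179)² = 32041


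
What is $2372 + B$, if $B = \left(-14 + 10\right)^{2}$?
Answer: $2388$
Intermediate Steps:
$B = 16$ ($B = \left(-4\right)^{2} = 16$)
$2372 + B = 2372 + 16 = 2388$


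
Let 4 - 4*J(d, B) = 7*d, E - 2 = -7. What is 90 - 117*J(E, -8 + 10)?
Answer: -4203/4 ≈ -1050.8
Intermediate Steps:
E = -5 (E = 2 - 7 = -5)
J(d, B) = 1 - 7*d/4
90 - 117*J(E, -8 + 10) = 90 - 117*(1 - 7/4*(-5)) = 90 - 117*(1 + 35/4) = 90 - 117*39/4 = 90 - 4563/4 = -4203/4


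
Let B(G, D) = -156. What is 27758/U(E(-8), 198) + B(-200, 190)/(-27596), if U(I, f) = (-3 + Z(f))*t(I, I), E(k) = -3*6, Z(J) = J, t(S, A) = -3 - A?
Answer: 191616517/20179575 ≈ 9.4956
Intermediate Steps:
E(k) = -18
U(I, f) = (-3 + f)*(-3 - I)
27758/U(E(-8), 198) + B(-200, 190)/(-27596) = 27758/((-(-3 + 198)*(3 - 18))) - 156/(-27596) = 27758/((-1*195*(-15))) - 156*(-1/27596) = 27758/2925 + 39/6899 = 191616517/20179575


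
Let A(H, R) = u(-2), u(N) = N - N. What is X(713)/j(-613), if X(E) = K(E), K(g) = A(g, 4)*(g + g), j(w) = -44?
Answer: 0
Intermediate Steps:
u(N) = 0
A(H, R) = 0
K(g) = 0 (K(g) = 0*(g + g) = 0*(2*g) = 0)
X(E) = 0
X(713)/j(-613) = 0/(-44) = 0*(-1/44) = 0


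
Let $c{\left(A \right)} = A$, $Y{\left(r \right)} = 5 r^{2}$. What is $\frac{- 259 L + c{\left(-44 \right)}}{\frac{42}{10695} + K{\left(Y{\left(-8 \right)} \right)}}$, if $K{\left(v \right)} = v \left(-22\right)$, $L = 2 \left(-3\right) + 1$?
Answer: $- \frac{1486605}{8365862} \approx -0.1777$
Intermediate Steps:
$L = -5$ ($L = -6 + 1 = -5$)
$K{\left(v \right)} = - 22 v$
$\frac{- 259 L + c{\left(-44 \right)}}{\frac{42}{10695} + K{\left(Y{\left(-8 \right)} \right)}} = \frac{\left(-259\right) \left(-5\right) - 44}{\frac{42}{10695} - 22 \cdot 5 \left(-8\right)^{2}} = \frac{1295 - 44}{42 \cdot \frac{1}{10695} - 22 \cdot 5 \cdot 64} = \frac{1251}{\frac{14}{3565} - 7040} = \frac{1251}{- \frac{25097586}{3565}} = 1251 \left(- \frac{3565}{25097586}\right) = - \frac{1486605}{8365862}$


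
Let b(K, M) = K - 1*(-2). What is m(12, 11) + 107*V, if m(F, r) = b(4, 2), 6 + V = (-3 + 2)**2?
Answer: -529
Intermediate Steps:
V = -5 (V = -6 + (-3 + 2)**2 = -6 + (-1)**2 = -6 + 1 = -5)
b(K, M) = 2 + K (b(K, M) = K + 2 = 2 + K)
m(F, r) = 6 (m(F, r) = 2 + 4 = 6)
m(12, 11) + 107*V = 6 + 107*(-5) = 6 - 535 = -529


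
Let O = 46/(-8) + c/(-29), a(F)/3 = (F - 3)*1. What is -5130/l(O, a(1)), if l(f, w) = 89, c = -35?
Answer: -5130/89 ≈ -57.640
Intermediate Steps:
a(F) = -9 + 3*F (a(F) = 3*((F - 3)*1) = 3*((-3 + F)*1) = 3*(-3 + F) = -9 + 3*F)
O = -527/116 (O = 46/(-8) - 35/(-29) = 46*(-⅛) - 35*(-1/29) = -23/4 + 35/29 = -527/116 ≈ -4.5431)
-5130/l(O, a(1)) = -5130/89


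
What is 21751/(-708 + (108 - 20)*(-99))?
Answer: -21751/9420 ≈ -2.3090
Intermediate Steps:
21751/(-708 + (108 - 20)*(-99)) = 21751/(-708 + 88*(-99)) = 21751/(-708 - 8712) = 21751/(-9420) = 21751*(-1/9420) = -21751/9420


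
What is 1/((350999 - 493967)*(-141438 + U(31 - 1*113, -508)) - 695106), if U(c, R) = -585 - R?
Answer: 1/20231421414 ≈ 4.9428e-11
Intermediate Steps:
1/((350999 - 493967)*(-141438 + U(31 - 1*113, -508)) - 695106) = 1/((350999 - 493967)*(-141438 + (-585 - 1*(-508))) - 695106) = 1/(-142968*(-141438 + (-585 + 508)) - 695106) = 1/(-142968*(-141438 - 77) - 695106) = 1/(-142968*(-141515) - 695106) = 1/(20232116520 - 695106) = 1/20231421414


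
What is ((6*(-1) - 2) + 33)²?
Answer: 625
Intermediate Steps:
((6*(-1) - 2) + 33)² = ((-6 - 2) + 33)² = (-8 + 33)² = 25² = 625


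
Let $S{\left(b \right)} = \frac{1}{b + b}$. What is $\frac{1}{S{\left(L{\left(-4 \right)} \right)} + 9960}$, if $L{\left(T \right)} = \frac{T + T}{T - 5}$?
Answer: $\frac{16}{159369} \approx 0.0001004$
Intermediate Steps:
$L{\left(T \right)} = \frac{2 T}{-5 + T}$
$S{\left(b \right)} = \frac{1}{2 b}$
$\frac{1}{S{\left(L{\left(-4 \right)} \right)} + 9960} = \frac{1}{\frac{1}{2 \cdot 2 \left(-4\right) \frac{1}{-5 - 4}} + 9960} = \frac{1}{\frac{1}{2 \cdot 2 \left(-4\right) \frac{1}{-9}} + 9960} = \frac{1}{\frac{1}{2 \cdot 2 \left(-4\right) \left(- \frac{1}{9}\right)} + 9960} = \frac{1}{\frac{1}{2 \cdot \frac{8}{9}} + 9960} = \frac{1}{\frac{1}{2} \cdot \frac{9}{8} + 9960} = \frac{1}{\frac{9}{16} + 9960} = \frac{1}{\frac{159369}{16}} = \frac{16}{159369}$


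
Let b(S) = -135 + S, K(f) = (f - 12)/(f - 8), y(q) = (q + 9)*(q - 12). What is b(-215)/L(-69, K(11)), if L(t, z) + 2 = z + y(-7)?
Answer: 1050/121 ≈ 8.6777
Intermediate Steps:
y(q) = (-12 + q)*(9 + q) (y(q) = (9 + q)*(-12 + q) = (-12 + q)*(9 + q))
K(f) = (-12 + f)/(-8 + f)
L(t, z) = -40 + z (L(t, z) = -2 + (z + (-108 + (-7)² - 3*(-7))) = -2 + (z + (-108 + 49 + 21)) = -2 + (z - 38) = -2 + (-38 + z) = -40 + z)
b(-215)/L(-69, K(11)) = (-135 - 215)/(-40 + (-12 + 11)/(-8 + 11)) = -350/(-40 - 1/3) = -350/(-40 + (⅓)*(-1)) = -350/(-40 - ⅓) = -350/(-121/3) = -350*(-3/121) = 1050/121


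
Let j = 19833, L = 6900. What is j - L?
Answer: 12933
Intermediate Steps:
j - L = 19833 - 1*6900 = 19833 - 6900 = 12933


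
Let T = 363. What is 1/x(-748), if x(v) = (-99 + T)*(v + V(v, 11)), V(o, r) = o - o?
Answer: -1/197472 ≈ -5.0640e-6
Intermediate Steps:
V(o, r) = 0
x(v) = 264*v (x(v) = (-99 + 363)*(v + 0) = 264*v)
1/x(-748) = 1/(264*(-748)) = 1/(-197472) = -1/197472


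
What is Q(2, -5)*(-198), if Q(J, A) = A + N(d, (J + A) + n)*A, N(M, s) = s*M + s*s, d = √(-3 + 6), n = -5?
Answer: 64350 - 7920*√3 ≈ 50632.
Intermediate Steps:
d = √3 ≈ 1.7320
N(M, s) = s² + M*s (N(M, s) = M*s + s² = s² + M*s)
Q(J, A) = A + A*(-5 + A + J)*(-5 + A + J + √3) (Q(J, A) = A + (((J + A) - 5)*(√3 + ((J + A) - 5)))*A = A + (((A + J) - 5)*(√3 + ((A + J) - 5)))*A = A + ((-5 + A + J)*(√3 + (-5 + A + J)))*A = A + ((-5 + A + J)*(-5 + A + J + √3))*A = A + A*(-5 + A + J)*(-5 + A + J + √3))
Q(2, -5)*(-198) = -5*(1 + (-5 - 5 + 2)*(-5 - 5 + 2 + √3))*(-198) = -5*(1 - 8*(-8 + √3))*(-198) = -5*(1 + (64 - 8*√3))*(-198) = -5*(65 - 8*√3)*(-198) = (-325 + 40*√3)*(-198) = 64350 - 7920*√3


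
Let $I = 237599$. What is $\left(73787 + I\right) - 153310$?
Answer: $158076$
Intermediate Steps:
$\left(73787 + I\right) - 153310 = \left(73787 + 237599\right) - 153310 = 311386 - 153310 = 158076$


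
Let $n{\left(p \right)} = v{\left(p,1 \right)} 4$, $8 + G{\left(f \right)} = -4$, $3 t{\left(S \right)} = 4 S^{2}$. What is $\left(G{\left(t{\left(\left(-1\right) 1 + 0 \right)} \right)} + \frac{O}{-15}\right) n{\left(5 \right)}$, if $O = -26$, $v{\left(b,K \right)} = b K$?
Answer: $- \frac{616}{3} \approx -205.33$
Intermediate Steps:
$t{\left(S \right)} = \frac{4 S^{2}}{3}$
$G{\left(f \right)} = -12$ ($G{\left(f \right)} = -8 - 4 = -12$)
$v{\left(b,K \right)} = K b$
$n{\left(p \right)} = 4 p$ ($n{\left(p \right)} = 1 p 4 = p 4 = 4 p$)
$\left(G{\left(t{\left(\left(-1\right) 1 + 0 \right)} \right)} + \frac{O}{-15}\right) n{\left(5 \right)} = \left(-12 - \frac{26}{-15}\right) 4 \cdot 5 = \left(-12 - - \frac{26}{15}\right) 20 = \left(-12 + \frac{26}{15}\right) 20 = \left(- \frac{154}{15}\right) 20 = - \frac{616}{3}$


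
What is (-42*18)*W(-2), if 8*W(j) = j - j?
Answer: 0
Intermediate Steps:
W(j) = 0 (W(j) = (j - j)/8 = (⅛)*0 = 0)
(-42*18)*W(-2) = -42*18*0 = -756*0 = 0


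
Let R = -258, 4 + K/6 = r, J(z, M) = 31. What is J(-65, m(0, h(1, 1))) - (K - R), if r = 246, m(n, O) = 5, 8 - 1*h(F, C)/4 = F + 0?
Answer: -1679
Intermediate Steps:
h(F, C) = 32 - 4*F (h(F, C) = 32 - 4*(F + 0) = 32 - 4*F)
K = 1452 (K = -24 + 6*246 = -24 + 1476 = 1452)
J(-65, m(0, h(1, 1))) - (K - R) = 31 - (1452 - 1*(-258)) = 31 - (1452 + 258) = 31 - 1*1710 = 31 - 1710 = -1679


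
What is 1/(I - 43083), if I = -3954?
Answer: -1/47037 ≈ -2.1260e-5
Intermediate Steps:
1/(I - 43083) = 1/(-3954 - 43083) = 1/(-47037) = -1/47037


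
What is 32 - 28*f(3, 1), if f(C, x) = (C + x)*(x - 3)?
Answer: 256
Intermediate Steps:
f(C, x) = (-3 + x)*(C + x) (f(C, x) = (C + x)*(-3 + x) = (-3 + x)*(C + x))
32 - 28*f(3, 1) = 32 - 28*(1**2 - 3*3 - 3*1 + 3*1) = 32 - 28*(1 - 9 - 3 + 3) = 32 - 28*(-8) = 32 + 224 = 256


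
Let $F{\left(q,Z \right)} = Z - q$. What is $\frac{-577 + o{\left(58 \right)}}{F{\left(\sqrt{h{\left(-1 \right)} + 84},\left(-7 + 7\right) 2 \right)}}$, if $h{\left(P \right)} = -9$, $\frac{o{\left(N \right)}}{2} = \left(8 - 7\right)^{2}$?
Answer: $\frac{115 \sqrt{3}}{3} \approx 66.395$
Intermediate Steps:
$o{\left(N \right)} = 2$ ($o{\left(N \right)} = 2 \left(8 - 7\right)^{2} = 2 \cdot 1^{2} = 2 \cdot 1 = 2$)
$\frac{-577 + o{\left(58 \right)}}{F{\left(\sqrt{h{\left(-1 \right)} + 84},\left(-7 + 7\right) 2 \right)}} = \frac{-577 + 2}{\left(-7 + 7\right) 2 - \sqrt{-9 + 84}} = - \frac{575}{0 \cdot 2 - \sqrt{75}} = - \frac{575}{0 - 5 \sqrt{3}} = - \frac{575}{\left(-5\right) \sqrt{3}} = - 575 \left(- \frac{\sqrt{3}}{15}\right) = \frac{115 \sqrt{3}}{3}$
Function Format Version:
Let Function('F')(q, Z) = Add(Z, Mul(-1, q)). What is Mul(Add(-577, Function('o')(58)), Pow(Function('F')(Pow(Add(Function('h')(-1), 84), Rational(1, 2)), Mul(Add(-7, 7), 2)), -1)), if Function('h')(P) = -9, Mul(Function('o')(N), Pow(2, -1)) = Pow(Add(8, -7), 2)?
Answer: Mul(Rational(115, 3), Pow(3, Rational(1, 2))) ≈ 66.395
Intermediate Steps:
Function('o')(N) = 2 (Function('o')(N) = Mul(2, Pow(Add(8, -7), 2)) = Mul(2, Pow(1, 2)) = Mul(2, 1) = 2)
Mul(Add(-577, Function('o')(58)), Pow(Function('F')(Pow(Add(Function('h')(-1), 84), Rational(1, 2)), Mul(Add(-7, 7), 2)), -1)) = Mul(Add(-577, 2), Pow(Add(Mul(Add(-7, 7), 2), Mul(-1, Pow(Add(-9, 84), Rational(1, 2)))), -1)) = Mul(-575, Pow(Add(Mul(0, 2), Mul(-1, Pow(75, Rational(1, 2)))), -1)) = Mul(-575, Pow(Add(0, Mul(-1, Mul(5, Pow(3, Rational(1, 2))))), -1)) = Mul(-575, Pow(Add(0, Mul(-5, Pow(3, Rational(1, 2)))), -1)) = Mul(-575, Pow(Mul(-5, Pow(3, Rational(1, 2))), -1)) = Mul(-575, Mul(Rational(-1, 15), Pow(3, Rational(1, 2)))) = Mul(Rational(115, 3), Pow(3, Rational(1, 2)))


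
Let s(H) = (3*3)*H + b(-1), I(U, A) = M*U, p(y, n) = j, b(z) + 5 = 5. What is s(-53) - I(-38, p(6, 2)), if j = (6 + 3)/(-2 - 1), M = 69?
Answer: 2145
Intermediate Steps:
b(z) = 0 (b(z) = -5 + 5 = 0)
j = -3 (j = 9/(-3) = 9*(-⅓) = -3)
p(y, n) = -3
I(U, A) = 69*U
s(H) = 9*H (s(H) = (3*3)*H + 0 = 9*H + 0 = 9*H)
s(-53) - I(-38, p(6, 2)) = 9*(-53) - 69*(-38) = -477 - 1*(-2622) = -477 + 2622 = 2145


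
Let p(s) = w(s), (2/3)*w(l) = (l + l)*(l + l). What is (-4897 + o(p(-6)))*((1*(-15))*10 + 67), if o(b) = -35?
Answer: 409356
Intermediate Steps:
w(l) = 6*l² (w(l) = 3*((l + l)*(l + l))/2 = 3*((2*l)*(2*l))/2 = 3*(4*l²)/2 = 6*l²)
p(s) = 6*s²
(-4897 + o(p(-6)))*((1*(-15))*10 + 67) = (-4897 - 35)*((1*(-15))*10 + 67) = -4932*(-15*10 + 67) = -4932*(-150 + 67) = -4932*(-83) = 409356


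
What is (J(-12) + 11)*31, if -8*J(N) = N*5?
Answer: 1147/2 ≈ 573.50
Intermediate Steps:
J(N) = -5*N/8 (J(N) = -N*5/8 = -5*N/8)
(J(-12) + 11)*31 = (-5/8*(-12) + 11)*31 = (15/2 + 11)*31 = (37/2)*31 = 1147/2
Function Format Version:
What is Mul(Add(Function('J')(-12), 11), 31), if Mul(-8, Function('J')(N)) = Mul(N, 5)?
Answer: Rational(1147, 2) ≈ 573.50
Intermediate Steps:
Function('J')(N) = Mul(Rational(-5, 8), N) (Function('J')(N) = Mul(Rational(-1, 8), Mul(N, 5)) = Mul(Rational(-1, 8), Mul(5, N)) = Mul(Rational(-5, 8), N))
Mul(Add(Function('J')(-12), 11), 31) = Mul(Add(Mul(Rational(-5, 8), -12), 11), 31) = Mul(Add(Rational(15, 2), 11), 31) = Mul(Rational(37, 2), 31) = Rational(1147, 2)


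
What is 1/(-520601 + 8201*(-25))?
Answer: -1/725626 ≈ -1.3781e-6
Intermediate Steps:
1/(-520601 + 8201*(-25)) = 1/(-520601 - 205025) = 1/(-725626) = -1/725626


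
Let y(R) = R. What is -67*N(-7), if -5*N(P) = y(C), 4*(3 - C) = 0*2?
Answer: 201/5 ≈ 40.200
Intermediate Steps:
C = 3 (C = 3 - 0*2 = 3 - ¼*0 = 3 + 0 = 3)
N(P) = -⅗ (N(P) = -⅕*3 = -⅗)
-67*N(-7) = -67*(-⅗) = 201/5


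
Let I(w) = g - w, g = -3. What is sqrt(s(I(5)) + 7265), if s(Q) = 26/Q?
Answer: sqrt(29047)/2 ≈ 85.216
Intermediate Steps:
I(w) = -3 - w
sqrt(s(I(5)) + 7265) = sqrt(26/(-3 - 1*5) + 7265) = sqrt(26/(-3 - 5) + 7265) = sqrt(26/(-8) + 7265) = sqrt(26*(-1/8) + 7265) = sqrt(-13/4 + 7265) = sqrt(29047/4) = sqrt(29047)/2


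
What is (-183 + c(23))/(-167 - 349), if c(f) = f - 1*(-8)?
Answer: 38/129 ≈ 0.29457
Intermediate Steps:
c(f) = 8 + f (c(f) = f + 8 = 8 + f)
(-183 + c(23))/(-167 - 349) = (-183 + (8 + 23))/(-167 - 349) = (-183 + 31)/(-516) = -152*(-1/516) = 38/129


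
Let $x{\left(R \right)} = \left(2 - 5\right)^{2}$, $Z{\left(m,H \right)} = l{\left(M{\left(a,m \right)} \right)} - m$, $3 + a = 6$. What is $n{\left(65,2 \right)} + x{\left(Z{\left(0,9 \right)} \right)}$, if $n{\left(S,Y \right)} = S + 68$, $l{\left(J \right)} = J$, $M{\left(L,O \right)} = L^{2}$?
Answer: $142$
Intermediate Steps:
$a = 3$ ($a = -3 + 6 = 3$)
$Z{\left(m,H \right)} = 9 - m$ ($Z{\left(m,H \right)} = 3^{2} - m = 9 - m$)
$x{\left(R \right)} = 9$ ($x{\left(R \right)} = \left(-3\right)^{2} = 9$)
$n{\left(S,Y \right)} = 68 + S$
$n{\left(65,2 \right)} + x{\left(Z{\left(0,9 \right)} \right)} = \left(68 + 65\right) + 9 = 133 + 9 = 142$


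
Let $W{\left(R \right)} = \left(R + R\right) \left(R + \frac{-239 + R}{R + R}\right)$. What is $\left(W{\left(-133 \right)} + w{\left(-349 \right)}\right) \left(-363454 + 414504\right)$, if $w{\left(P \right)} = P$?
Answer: $1769239850$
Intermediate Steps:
$W{\left(R \right)} = 2 R \left(R + \frac{-239 + R}{2 R}\right)$
$\left(W{\left(-133 \right)} + w{\left(-349 \right)}\right) \left(-363454 + 414504\right) = \left(\left(-239 - 133 + 2 \left(-133\right)^{2}\right) - 349\right) \left(-363454 + 414504\right) = \left(\left(-239 - 133 + 2 \cdot 17689\right) - 349\right) 51050 = \left(\left(-239 - 133 + 35378\right) - 349\right) 51050 = \left(35006 - 349\right) 51050 = 34657 \cdot 51050 = 1769239850$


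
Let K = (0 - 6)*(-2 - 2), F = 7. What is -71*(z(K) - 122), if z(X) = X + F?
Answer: 6461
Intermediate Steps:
K = 24 (K = -6*(-4) = 24)
z(X) = 7 + X (z(X) = X + 7 = 7 + X)
-71*(z(K) - 122) = -71*((7 + 24) - 122) = -71*(31 - 122) = -71*(-91) = 6461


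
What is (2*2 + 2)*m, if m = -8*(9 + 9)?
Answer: -864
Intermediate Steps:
m = -144 (m = -8*18 = -144)
(2*2 + 2)*m = (2*2 + 2)*(-144) = (4 + 2)*(-144) = 6*(-144) = -864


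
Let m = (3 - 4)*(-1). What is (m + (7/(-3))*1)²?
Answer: 16/9 ≈ 1.7778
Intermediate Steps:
m = 1 (m = -1*(-1) = 1)
(m + (7/(-3))*1)² = (1 + (7/(-3))*1)² = (1 + (7*(-⅓))*1)² = (1 - 7/3*1)² = (1 - 7/3)² = (-4/3)² = 16/9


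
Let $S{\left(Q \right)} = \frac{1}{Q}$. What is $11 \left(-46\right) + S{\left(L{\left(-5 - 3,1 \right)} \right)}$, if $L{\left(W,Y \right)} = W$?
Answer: $- \frac{4049}{8} \approx -506.13$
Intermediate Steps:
$11 \left(-46\right) + S{\left(L{\left(-5 - 3,1 \right)} \right)} = 11 \left(-46\right) + \frac{1}{-5 - 3} = -506 + \frac{1}{-8} = -506 - \frac{1}{8} = - \frac{4049}{8}$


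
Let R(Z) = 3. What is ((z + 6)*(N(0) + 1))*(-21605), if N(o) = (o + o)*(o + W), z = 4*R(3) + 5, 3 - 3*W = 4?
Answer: -496915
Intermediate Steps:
W = -⅓ (W = 1 - ⅓*4 = 1 - 4/3 = -⅓ ≈ -0.33333)
z = 17 (z = 4*3 + 5 = 12 + 5 = 17)
N(o) = 2*o*(-⅓ + o) (N(o) = (o + o)*(o - ⅓) = (2*o)*(-⅓ + o) = 2*o*(-⅓ + o))
((z + 6)*(N(0) + 1))*(-21605) = ((17 + 6)*((⅔)*0*(-1 + 3*0) + 1))*(-21605) = (23*((⅔)*0*(-1 + 0) + 1))*(-21605) = (23*((⅔)*0*(-1) + 1))*(-21605) = (23*(0 + 1))*(-21605) = (23*1)*(-21605) = 23*(-21605) = -496915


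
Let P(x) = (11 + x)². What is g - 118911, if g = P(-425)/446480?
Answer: -13272802971/111620 ≈ -1.1891e+5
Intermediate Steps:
g = 42849/111620 (g = (11 - 425)²/446480 = (-414)²*(1/446480) = 171396*(1/446480) = 42849/111620 ≈ 0.38388)
g - 118911 = 42849/111620 - 118911 = -13272802971/111620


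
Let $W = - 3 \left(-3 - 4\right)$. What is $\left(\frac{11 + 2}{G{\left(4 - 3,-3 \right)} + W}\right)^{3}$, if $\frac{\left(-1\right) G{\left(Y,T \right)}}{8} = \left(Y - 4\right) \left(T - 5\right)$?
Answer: $- \frac{2197}{5000211} \approx -0.00043938$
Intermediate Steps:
$W = 21$ ($W = \left(-3\right) \left(-7\right) = 21$)
$G{\left(Y,T \right)} = - 8 \left(-5 + T\right) \left(-4 + Y\right)$ ($G{\left(Y,T \right)} = - 8 \left(Y - 4\right) \left(T - 5\right) = - 8 \left(Y - 4\right) \left(-5 + T\right) = - 8 \left(-4 + Y\right) \left(-5 + T\right) = - 8 \left(-5 + T\right) \left(-4 + Y\right)$)
$\left(\frac{11 + 2}{G{\left(4 - 3,-3 \right)} + W}\right)^{3} = \left(\frac{11 + 2}{\left(-160 + 32 \left(-3\right) + 40 \left(4 - 3\right) - - 24 \left(4 - 3\right)\right) + 21}\right)^{3} = \left(\frac{13}{\left(-160 - 96 + 40 \left(4 - 3\right) - - 24 \left(4 - 3\right)\right) + 21}\right)^{3} = \left(\frac{13}{\left(-160 - 96 + 40 \cdot 1 - \left(-24\right) 1\right) + 21}\right)^{3} = \left(\frac{13}{\left(-160 - 96 + 40 + 24\right) + 21}\right)^{3} = \left(\frac{13}{-192 + 21}\right)^{3} = \left(\frac{13}{-171}\right)^{3} = \left(13 \left(- \frac{1}{171}\right)\right)^{3} = \left(- \frac{13}{171}\right)^{3} = - \frac{2197}{5000211}$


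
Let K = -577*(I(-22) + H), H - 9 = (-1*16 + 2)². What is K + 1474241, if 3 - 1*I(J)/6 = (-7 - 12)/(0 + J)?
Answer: 14834159/11 ≈ 1.3486e+6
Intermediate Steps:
H = 205 (H = 9 + (-1*16 + 2)² = 9 + (-16 + 2)² = 9 + (-14)² = 9 + 196 = 205)
I(J) = 18 + 114/J (I(J) = 18 - 6*(-7 - 12)/(0 + J) = 18 - (-114)/J = 18 + 114/J)
K = -1382492/11 (K = -577*((18 + 114/(-22)) + 205) = -577*((18 + 114*(-1/22)) + 205) = -577*((18 - 57/11) + 205) = -577*(141/11 + 205) = -577*2396/11 = -1382492/11 ≈ -1.2568e+5)
K + 1474241 = -1382492/11 + 1474241 = 14834159/11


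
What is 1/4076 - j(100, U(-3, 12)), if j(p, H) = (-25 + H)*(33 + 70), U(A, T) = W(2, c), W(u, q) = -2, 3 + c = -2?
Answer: 11335357/4076 ≈ 2781.0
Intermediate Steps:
c = -5 (c = -3 - 2 = -5)
U(A, T) = -2
j(p, H) = -2575 + 103*H (j(p, H) = (-25 + H)*103 = -2575 + 103*H)
1/4076 - j(100, U(-3, 12)) = 1/4076 - (-2575 + 103*(-2)) = 1/4076 - (-2575 - 206) = 1/4076 - 1*(-2781) = 1/4076 + 2781 = 11335357/4076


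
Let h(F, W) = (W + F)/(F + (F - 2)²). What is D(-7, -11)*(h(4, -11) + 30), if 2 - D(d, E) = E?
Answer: 3029/8 ≈ 378.63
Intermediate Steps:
D(d, E) = 2 - E
h(F, W) = (F + W)/(F + (-2 + F)²)
D(-7, -11)*(h(4, -11) + 30) = (2 - 1*(-11))*((4 - 11)/(4 + (-2 + 4)²) + 30) = (2 + 11)*(-7/(4 + 2²) + 30) = 13*(-7/(4 + 4) + 30) = 13*(-7/8 + 30) = 13*(233/8) = 3029/8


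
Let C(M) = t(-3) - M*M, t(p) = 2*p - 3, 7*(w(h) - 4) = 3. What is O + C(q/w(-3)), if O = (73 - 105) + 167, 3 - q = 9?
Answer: 119322/961 ≈ 124.16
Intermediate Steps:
w(h) = 31/7 (w(h) = 4 + (1/7)*3 = 4 + 3/7 = 31/7)
q = -6 (q = 3 - 1*9 = 3 - 9 = -6)
t(p) = -3 + 2*p
C(M) = -9 - M**2 (C(M) = (-3 + 2*(-3)) - M*M = (-3 - 6) - M**2 = -9 - M**2)
O = 135 (O = -32 + 167 = 135)
O + C(q/w(-3)) = 135 + (-9 - (-6/31/7)**2) = 135 + (-9 - (-6*7/31)**2) = 135 + (-9 - (-42/31)**2) = 135 + (-9 - 1*1764/961) = 135 + (-9 - 1764/961) = 135 - 10413/961 = 119322/961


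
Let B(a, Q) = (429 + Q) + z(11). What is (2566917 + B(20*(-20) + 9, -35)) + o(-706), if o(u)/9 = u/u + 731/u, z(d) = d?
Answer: 1812529107/706 ≈ 2.5673e+6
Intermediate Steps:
o(u) = 9 + 6579/u (o(u) = 9*(u/u + 731/u) = 9*(1 + 731/u) = 9 + 6579/u)
B(a, Q) = 440 + Q (B(a, Q) = (429 + Q) + 11 = 440 + Q)
(2566917 + B(20*(-20) + 9, -35)) + o(-706) = (2566917 + (440 - 35)) + (9 + 6579/(-706)) = (2566917 + 405) + (9 + 6579*(-1/706)) = 2567322 + (9 - 6579/706) = 2567322 - 225/706 = 1812529107/706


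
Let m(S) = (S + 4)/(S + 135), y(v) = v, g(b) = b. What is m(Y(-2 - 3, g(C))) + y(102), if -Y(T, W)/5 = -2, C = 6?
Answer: 14804/145 ≈ 102.10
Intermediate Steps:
Y(T, W) = 10 (Y(T, W) = -5*(-2) = 10)
m(S) = (4 + S)/(135 + S)
m(Y(-2 - 3, g(C))) + y(102) = (4 + 10)/(135 + 10) + 102 = 14/145 + 102 = 14804/145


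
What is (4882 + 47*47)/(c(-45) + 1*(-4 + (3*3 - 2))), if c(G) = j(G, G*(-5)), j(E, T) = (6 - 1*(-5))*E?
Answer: -7091/492 ≈ -14.413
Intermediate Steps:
j(E, T) = 11*E (j(E, T) = (6 + 5)*E = 11*E)
c(G) = 11*G
(4882 + 47*47)/(c(-45) + 1*(-4 + (3*3 - 2))) = (4882 + 47*47)/(11*(-45) + 1*(-4 + (3*3 - 2))) = (4882 + 2209)/(-495 + 1*(-4 + (9 - 2))) = 7091/(-495 + 1*(-4 + 7)) = 7091/(-495 + 1*3) = 7091/(-495 + 3) = 7091/(-492) = 7091*(-1/492) = -7091/492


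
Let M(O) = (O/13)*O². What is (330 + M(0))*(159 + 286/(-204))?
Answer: 884125/17 ≈ 52007.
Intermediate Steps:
M(O) = O³/13 (M(O) = (O*(1/13))*O² = (O/13)*O² = O³/13)
(330 + M(0))*(159 + 286/(-204)) = (330 + (1/13)*0³)*(159 + 286/(-204)) = (330 + (1/13)*0)*(159 + 286*(-1/204)) = (330 + 0)*(159 - 143/102) = 330*(16075/102) = 884125/17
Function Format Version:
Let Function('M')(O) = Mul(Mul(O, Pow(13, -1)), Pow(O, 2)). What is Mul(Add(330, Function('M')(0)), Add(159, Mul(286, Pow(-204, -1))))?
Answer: Rational(884125, 17) ≈ 52007.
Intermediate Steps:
Function('M')(O) = Mul(Rational(1, 13), Pow(O, 3)) (Function('M')(O) = Mul(Mul(O, Rational(1, 13)), Pow(O, 2)) = Mul(Mul(Rational(1, 13), O), Pow(O, 2)) = Mul(Rational(1, 13), Pow(O, 3)))
Mul(Add(330, Function('M')(0)), Add(159, Mul(286, Pow(-204, -1)))) = Mul(Add(330, Mul(Rational(1, 13), Pow(0, 3))), Add(159, Mul(286, Pow(-204, -1)))) = Mul(Add(330, Mul(Rational(1, 13), 0)), Add(159, Mul(286, Rational(-1, 204)))) = Mul(Add(330, 0), Add(159, Rational(-143, 102))) = Mul(330, Rational(16075, 102)) = Rational(884125, 17)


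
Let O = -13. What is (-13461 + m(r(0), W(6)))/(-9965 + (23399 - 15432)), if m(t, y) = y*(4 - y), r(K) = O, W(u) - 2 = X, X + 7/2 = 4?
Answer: 5981/888 ≈ 6.7354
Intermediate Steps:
X = ½ (X = -7/2 + 4 = ½ ≈ 0.50000)
W(u) = 5/2 (W(u) = 2 + ½ = 5/2)
r(K) = -13
(-13461 + m(r(0), W(6)))/(-9965 + (23399 - 15432)) = (-13461 + 5*(4 - 1*5/2)/2)/(-9965 + (23399 - 15432)) = (-13461 + 5*(4 - 5/2)/2)/(-9965 + 7967) = (-13461 + (5/2)*(3/2))/(-1998) = (-13461 + 15/4)*(-1/1998) = -53829/4*(-1/1998) = 5981/888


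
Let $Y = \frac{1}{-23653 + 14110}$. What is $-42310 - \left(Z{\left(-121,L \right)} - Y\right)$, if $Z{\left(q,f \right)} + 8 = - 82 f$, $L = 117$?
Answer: $- \frac{312132445}{9543} \approx -32708.0$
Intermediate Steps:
$Z{\left(q,f \right)} = -8 - 82 f$
$Y = - \frac{1}{9543}$ ($Y = \frac{1}{-9543} = - \frac{1}{9543} \approx -0.00010479$)
$-42310 - \left(Z{\left(-121,L \right)} - Y\right) = -42310 - \left(\left(-8 - 9594\right) - - \frac{1}{9543}\right) = -42310 - \left(\left(-8 - 9594\right) + \frac{1}{9543}\right) = -42310 - \left(-9602 + \frac{1}{9543}\right) = -42310 - - \frac{91631885}{9543} = -42310 + \frac{91631885}{9543} = - \frac{312132445}{9543}$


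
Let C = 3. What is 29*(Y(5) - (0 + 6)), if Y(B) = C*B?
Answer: 261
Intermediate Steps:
Y(B) = 3*B
29*(Y(5) - (0 + 6)) = 29*(3*5 - (0 + 6)) = 29*(15 - 1*6) = 29*(15 - 6) = 29*9 = 261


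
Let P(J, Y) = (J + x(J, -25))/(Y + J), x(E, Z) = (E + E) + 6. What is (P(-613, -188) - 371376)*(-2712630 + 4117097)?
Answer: -139262426740727/267 ≈ -5.2158e+11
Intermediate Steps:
x(E, Z) = 6 + 2*E (x(E, Z) = 2*E + 6 = 6 + 2*E)
P(J, Y) = (6 + 3*J)/(J + Y) (P(J, Y) = (J + (6 + 2*J))/(Y + J) = (6 + 3*J)/(J + Y))
(P(-613, -188) - 371376)*(-2712630 + 4117097) = (3*(2 - 613)/(-613 - 188) - 371376)*(-2712630 + 4117097) = (3*(-611)/(-801) - 371376)*1404467 = (3*(-1/801)*(-611) - 371376)*1404467 = (611/267 - 371376)*1404467 = -99156781/267*1404467 = -139262426740727/267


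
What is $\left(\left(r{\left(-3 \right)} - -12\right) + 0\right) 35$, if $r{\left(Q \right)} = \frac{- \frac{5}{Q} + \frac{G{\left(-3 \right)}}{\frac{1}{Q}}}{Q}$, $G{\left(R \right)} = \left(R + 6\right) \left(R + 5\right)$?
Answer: $\frac{5495}{9} \approx 610.56$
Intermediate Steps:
$G{\left(R \right)} = \left(5 + R\right) \left(6 + R\right)$ ($G{\left(R \right)} = \left(6 + R\right) \left(5 + R\right) = \left(5 + R\right) \left(6 + R\right)$)
$r{\left(Q \right)} = \frac{- \frac{5}{Q} + 6 Q}{Q}$ ($r{\left(Q \right)} = \frac{- \frac{5}{Q} + \frac{30 + \left(-3\right)^{2} + 11 \left(-3\right)}{\frac{1}{Q}}}{Q} = \frac{- \frac{5}{Q} + \left(30 + 9 - 33\right) Q}{Q} = \frac{- \frac{5}{Q} + 6 Q}{Q}$)
$\left(\left(r{\left(-3 \right)} - -12\right) + 0\right) 35 = \left(\left(\left(6 - \frac{5}{9}\right) - -12\right) + 0\right) 35 = \left(\left(\left(6 - \frac{5}{9}\right) + 12\right) + 0\right) 35 = \left(\left(\frac{49}{9} + 12\right) + 0\right) 35 = \left(\frac{157}{9} + 0\right) 35 = \frac{157}{9} \cdot 35 = \frac{5495}{9}$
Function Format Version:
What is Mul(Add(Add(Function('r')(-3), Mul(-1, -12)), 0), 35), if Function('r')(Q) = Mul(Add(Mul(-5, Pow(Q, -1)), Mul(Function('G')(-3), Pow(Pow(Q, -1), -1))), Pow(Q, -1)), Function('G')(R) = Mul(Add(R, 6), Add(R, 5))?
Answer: Rational(5495, 9) ≈ 610.56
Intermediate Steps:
Function('G')(R) = Mul(Add(5, R), Add(6, R)) (Function('G')(R) = Mul(Add(6, R), Add(5, R)) = Mul(Add(5, R), Add(6, R)))
Function('r')(Q) = Mul(Pow(Q, -1), Add(Mul(-5, Pow(Q, -1)), Mul(6, Q))) (Function('r')(Q) = Mul(Add(Mul(-5, Pow(Q, -1)), Mul(Add(30, Pow(-3, 2), Mul(11, -3)), Pow(Pow(Q, -1), -1))), Pow(Q, -1)) = Mul(Add(Mul(-5, Pow(Q, -1)), Mul(Add(30, 9, -33), Q)), Pow(Q, -1)) = Mul(Add(Mul(-5, Pow(Q, -1)), Mul(6, Q)), Pow(Q, -1)) = Mul(Pow(Q, -1), Add(Mul(-5, Pow(Q, -1)), Mul(6, Q))))
Mul(Add(Add(Function('r')(-3), Mul(-1, -12)), 0), 35) = Mul(Add(Add(Add(6, Mul(-5, Pow(-3, -2))), Mul(-1, -12)), 0), 35) = Mul(Add(Add(Add(6, Mul(-5, Rational(1, 9))), 12), 0), 35) = Mul(Add(Add(Add(6, Rational(-5, 9)), 12), 0), 35) = Mul(Add(Add(Rational(49, 9), 12), 0), 35) = Mul(Add(Rational(157, 9), 0), 35) = Mul(Rational(157, 9), 35) = Rational(5495, 9)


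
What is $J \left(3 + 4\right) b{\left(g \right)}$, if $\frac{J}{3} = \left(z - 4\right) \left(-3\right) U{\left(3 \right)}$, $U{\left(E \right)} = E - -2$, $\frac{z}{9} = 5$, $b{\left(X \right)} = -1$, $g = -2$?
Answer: $12915$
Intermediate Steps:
$z = 45$ ($z = 9 \cdot 5 = 45$)
$U{\left(E \right)} = 2 + E$ ($U{\left(E \right)} = E + 2 = 2 + E$)
$J = -1845$ ($J = 3 \left(45 - 4\right) \left(-3\right) \left(2 + 3\right) = 3 \cdot 41 \left(-3\right) 5 = 3 \left(\left(-123\right) 5\right) = 3 \left(-615\right) = -1845$)
$J \left(3 + 4\right) b{\left(g \right)} = - 1845 \left(3 + 4\right) \left(-1\right) = - 1845 \cdot 7 \left(-1\right) = \left(-1845\right) \left(-7\right) = 12915$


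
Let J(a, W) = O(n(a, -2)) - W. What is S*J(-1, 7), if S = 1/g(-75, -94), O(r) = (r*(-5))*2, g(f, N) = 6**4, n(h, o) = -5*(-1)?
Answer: -19/432 ≈ -0.043981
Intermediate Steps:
n(h, o) = 5
g(f, N) = 1296
O(r) = -10*r (O(r) = -5*r*2 = -10*r)
J(a, W) = -50 - W (J(a, W) = -10*5 - W = -50 - W)
S = 1/1296 ≈ 0.00077160
S*J(-1, 7) = (-50 - 1*7)/1296 = (-50 - 7)/1296 = (1/1296)*(-57) = -19/432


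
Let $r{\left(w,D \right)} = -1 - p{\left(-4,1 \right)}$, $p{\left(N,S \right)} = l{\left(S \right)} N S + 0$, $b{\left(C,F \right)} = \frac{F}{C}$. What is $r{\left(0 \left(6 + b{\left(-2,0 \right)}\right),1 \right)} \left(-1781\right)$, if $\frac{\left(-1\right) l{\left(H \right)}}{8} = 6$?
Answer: $343733$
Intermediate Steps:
$l{\left(H \right)} = -48$ ($l{\left(H \right)} = \left(-8\right) 6 = -48$)
$p{\left(N,S \right)} = - 48 N S$ ($p{\left(N,S \right)} = - 48 N S + 0 = - 48 N S$)
$r{\left(w,D \right)} = -193$ ($r{\left(w,D \right)} = -1 - \left(-48\right) \left(-4\right) 1 = -1 - 192 = -193$)
$r{\left(0 \left(6 + b{\left(-2,0 \right)}\right),1 \right)} \left(-1781\right) = \left(-193\right) \left(-1781\right) = 343733$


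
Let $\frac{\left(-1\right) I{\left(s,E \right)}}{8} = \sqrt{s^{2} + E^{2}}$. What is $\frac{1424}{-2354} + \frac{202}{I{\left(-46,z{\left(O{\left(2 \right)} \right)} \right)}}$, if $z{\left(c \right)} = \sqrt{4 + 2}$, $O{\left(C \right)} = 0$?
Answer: $- \frac{712}{1177} - \frac{101 \sqrt{2122}}{8488} \approx -1.1531$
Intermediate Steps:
$z{\left(c \right)} = \sqrt{6}$
$I{\left(s,E \right)} = - 8 \sqrt{E^{2} + s^{2}}$ ($I{\left(s,E \right)} = - 8 \sqrt{s^{2} + E^{2}} = - 8 \sqrt{E^{2} + s^{2}}$)
$\frac{1424}{-2354} + \frac{202}{I{\left(-46,z{\left(O{\left(2 \right)} \right)} \right)}} = \frac{1424}{-2354} + \frac{202}{\left(-8\right) \sqrt{\left(\sqrt{6}\right)^{2} + \left(-46\right)^{2}}} = 1424 \left(- \frac{1}{2354}\right) + \frac{202}{\left(-8\right) \sqrt{6 + 2116}} = - \frac{712}{1177} + \frac{202}{\left(-8\right) \sqrt{2122}} = - \frac{712}{1177} + 202 \left(- \frac{\sqrt{2122}}{16976}\right) = - \frac{712}{1177} - \frac{101 \sqrt{2122}}{8488}$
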